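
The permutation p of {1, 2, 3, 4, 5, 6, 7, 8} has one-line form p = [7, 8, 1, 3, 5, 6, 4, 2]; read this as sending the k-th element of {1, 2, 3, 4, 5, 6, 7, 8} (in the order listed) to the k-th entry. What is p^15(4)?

7

Tracing 4 → 3 → … returns to 4 after 4 steps, so 4 lies in a 4-cycle (1 7 4 3).
Powers repeat with period 4 on this cycle, and 15 mod 4 = 3, so p^15(4) = p^3(4).
Stepping 3 places around the cycle: 4 → 3 → 1 → 7.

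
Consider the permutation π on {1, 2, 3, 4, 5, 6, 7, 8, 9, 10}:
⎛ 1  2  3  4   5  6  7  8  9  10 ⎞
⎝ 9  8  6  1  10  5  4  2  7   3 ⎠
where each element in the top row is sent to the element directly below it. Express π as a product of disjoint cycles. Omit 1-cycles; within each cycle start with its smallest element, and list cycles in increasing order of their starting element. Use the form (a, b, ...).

From 1: 1 → 9 → 7 → 4 → 1, closing the cycle (1, 9, 7, 4).
Continuing from each remaining unvisited element yields (1, 9, 7, 4)(2, 8)(3, 6, 5, 10).

(1, 9, 7, 4)(2, 8)(3, 6, 5, 10)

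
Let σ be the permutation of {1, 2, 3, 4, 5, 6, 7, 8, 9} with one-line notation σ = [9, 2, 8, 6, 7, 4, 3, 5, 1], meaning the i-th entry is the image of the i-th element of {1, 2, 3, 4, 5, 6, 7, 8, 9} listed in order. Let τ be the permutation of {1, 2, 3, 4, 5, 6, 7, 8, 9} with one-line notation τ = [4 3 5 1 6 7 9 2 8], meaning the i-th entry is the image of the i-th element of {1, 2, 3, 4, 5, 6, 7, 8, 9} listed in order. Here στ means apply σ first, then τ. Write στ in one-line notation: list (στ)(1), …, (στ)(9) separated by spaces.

Chase each element through σ then τ: 1 → 9 → 8; 2 → 2 → 3; 3 → 8 → 2; 4 → 6 → 7; 5 → 7 → 9; 6 → 4 → 1; 7 → 3 → 5; 8 → 5 → 6; 9 → 1 → 4.
Collecting the images, στ = [8 3 2 7 9 1 5 6 4].

8 3 2 7 9 1 5 6 4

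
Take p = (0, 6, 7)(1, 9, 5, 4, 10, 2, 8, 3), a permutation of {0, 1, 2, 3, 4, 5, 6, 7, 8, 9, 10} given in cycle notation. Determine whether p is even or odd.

odd

The cycle lengths are 8, 3.
A cycle is odd iff its length is even; p has 1 even-length cycle, so sgn(p) = (−1)^1 and p is odd.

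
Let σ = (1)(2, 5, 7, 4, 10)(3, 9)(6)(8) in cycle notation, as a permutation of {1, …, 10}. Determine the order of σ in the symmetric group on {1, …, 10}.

10

The cycle type of σ is (5, 2, 1, 1, 1).
The order of σ is the least common multiple of its cycle lengths: lcm(5, 2) = 10.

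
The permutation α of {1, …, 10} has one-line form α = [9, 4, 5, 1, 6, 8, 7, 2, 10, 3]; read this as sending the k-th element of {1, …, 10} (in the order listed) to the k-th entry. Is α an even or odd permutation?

even

In disjoint-cycle form the cycle lengths are 9, 1.
A cycle of length ℓ contributes ℓ−1 transpositions, so α is a product of 8 transpositions — even.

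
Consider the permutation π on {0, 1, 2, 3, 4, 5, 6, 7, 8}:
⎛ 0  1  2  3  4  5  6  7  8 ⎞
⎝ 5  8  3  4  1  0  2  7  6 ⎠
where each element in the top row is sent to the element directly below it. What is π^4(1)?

Tracing 1 → 8 → … returns to 1 after 6 steps, so 1 lies in a 6-cycle (1, 8, 6, 2, 3, 4).
Advancing 4 steps from 1: 1 → 8 → 6 → 2 → 3.

3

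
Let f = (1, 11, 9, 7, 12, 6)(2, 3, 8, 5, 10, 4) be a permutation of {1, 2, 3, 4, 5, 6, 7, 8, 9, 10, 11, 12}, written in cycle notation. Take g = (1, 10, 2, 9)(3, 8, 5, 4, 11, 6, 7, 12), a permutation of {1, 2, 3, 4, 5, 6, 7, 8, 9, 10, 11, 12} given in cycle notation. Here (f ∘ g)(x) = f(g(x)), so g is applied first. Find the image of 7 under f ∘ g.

6

(f ∘ g)(7) = f(g(7)). g(7) = 12, then f(12) = 6. So (f ∘ g)(7) = 6.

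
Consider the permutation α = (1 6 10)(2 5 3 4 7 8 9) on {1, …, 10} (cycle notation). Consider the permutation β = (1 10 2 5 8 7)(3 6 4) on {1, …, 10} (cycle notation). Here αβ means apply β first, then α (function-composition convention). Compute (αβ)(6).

7

β(6) = 4, then α(4) = 7; composing gives (αβ)(6) = 7.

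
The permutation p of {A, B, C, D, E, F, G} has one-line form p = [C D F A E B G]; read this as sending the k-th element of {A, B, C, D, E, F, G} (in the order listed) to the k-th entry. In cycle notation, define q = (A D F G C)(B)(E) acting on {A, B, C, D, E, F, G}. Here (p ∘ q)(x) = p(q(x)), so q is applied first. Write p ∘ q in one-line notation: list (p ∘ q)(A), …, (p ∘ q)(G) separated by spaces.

A D C B E G F

(p ∘ q)(x) = p(q(x)). Computing each image: p(q(A)) = p(D) = A, p(q(B)) = p(B) = D, p(q(C)) = p(A) = C, p(q(D)) = p(F) = B, p(q(E)) = p(E) = E, p(q(F)) = p(G) = G, p(q(G)) = p(C) = F.
Hence p ∘ q = [A D C B E G F].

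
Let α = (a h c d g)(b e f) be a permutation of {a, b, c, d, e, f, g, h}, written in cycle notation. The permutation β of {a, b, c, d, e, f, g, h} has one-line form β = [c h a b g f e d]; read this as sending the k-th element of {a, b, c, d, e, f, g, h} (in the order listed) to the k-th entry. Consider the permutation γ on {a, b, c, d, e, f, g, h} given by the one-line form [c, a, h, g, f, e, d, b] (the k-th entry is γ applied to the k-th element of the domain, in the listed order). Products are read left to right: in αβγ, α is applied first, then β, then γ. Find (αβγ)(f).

Chase f: α(f) = b; β(b) = h; γ(h) = b. Hence (αβγ)(f) = b.

b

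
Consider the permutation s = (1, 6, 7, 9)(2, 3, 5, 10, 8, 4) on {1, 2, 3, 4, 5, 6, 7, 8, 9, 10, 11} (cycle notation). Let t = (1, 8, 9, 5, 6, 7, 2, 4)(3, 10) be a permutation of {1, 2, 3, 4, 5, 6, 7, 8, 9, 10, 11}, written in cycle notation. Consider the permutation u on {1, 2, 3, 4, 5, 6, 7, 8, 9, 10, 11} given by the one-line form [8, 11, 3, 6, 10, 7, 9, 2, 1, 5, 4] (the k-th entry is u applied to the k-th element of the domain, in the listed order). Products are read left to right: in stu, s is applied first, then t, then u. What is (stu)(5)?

3

Chase 5: s(5) = 10; t(10) = 3; u(3) = 3. Hence (stu)(5) = 3.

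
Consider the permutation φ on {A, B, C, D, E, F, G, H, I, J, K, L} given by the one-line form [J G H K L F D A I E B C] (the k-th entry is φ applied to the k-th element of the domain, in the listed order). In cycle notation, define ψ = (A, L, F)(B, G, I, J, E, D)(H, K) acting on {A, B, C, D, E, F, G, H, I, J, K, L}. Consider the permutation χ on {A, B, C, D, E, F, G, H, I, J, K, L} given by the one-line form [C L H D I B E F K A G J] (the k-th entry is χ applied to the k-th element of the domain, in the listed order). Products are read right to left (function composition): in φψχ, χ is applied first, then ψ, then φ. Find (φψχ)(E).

Chase E: χ(E) = I; ψ(I) = J; φ(J) = E. Hence (φψχ)(E) = E.

E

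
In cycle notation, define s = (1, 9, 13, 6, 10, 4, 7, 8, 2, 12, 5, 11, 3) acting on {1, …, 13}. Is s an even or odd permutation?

even

The cycle lengths are 13.
A cycle is odd iff its length is even; s has 0 even-length cycles, so sgn(s) = (−1)^0 and s is even.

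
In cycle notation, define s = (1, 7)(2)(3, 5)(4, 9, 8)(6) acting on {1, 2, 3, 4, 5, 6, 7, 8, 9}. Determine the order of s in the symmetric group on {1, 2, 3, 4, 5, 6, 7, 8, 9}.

The disjoint cycles have lengths 3, 2, 2, 1, 1.
The order of s is the least common multiple of its cycle lengths: lcm(3, 2, 2) = 6.

6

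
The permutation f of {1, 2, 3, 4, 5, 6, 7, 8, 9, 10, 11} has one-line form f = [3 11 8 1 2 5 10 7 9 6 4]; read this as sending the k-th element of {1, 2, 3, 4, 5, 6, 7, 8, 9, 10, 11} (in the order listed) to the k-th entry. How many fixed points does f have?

The fixed points (elements with f(x) = x) are {9}, so there is 1.

1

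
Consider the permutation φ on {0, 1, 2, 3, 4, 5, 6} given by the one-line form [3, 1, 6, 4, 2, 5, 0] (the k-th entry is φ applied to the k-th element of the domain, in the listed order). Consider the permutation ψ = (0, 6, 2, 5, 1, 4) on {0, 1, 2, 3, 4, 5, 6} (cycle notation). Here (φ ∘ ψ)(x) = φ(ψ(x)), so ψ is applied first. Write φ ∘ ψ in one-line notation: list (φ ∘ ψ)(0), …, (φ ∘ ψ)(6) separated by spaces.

(φ ∘ ψ)(x) = φ(ψ(x)). Computing each image: φ(ψ(0)) = φ(6) = 0, φ(ψ(1)) = φ(4) = 2, φ(ψ(2)) = φ(5) = 5, φ(ψ(3)) = φ(3) = 4, φ(ψ(4)) = φ(0) = 3, φ(ψ(5)) = φ(1) = 1, φ(ψ(6)) = φ(2) = 6.
Hence φ ∘ ψ = [0 2 5 4 3 1 6].

0 2 5 4 3 1 6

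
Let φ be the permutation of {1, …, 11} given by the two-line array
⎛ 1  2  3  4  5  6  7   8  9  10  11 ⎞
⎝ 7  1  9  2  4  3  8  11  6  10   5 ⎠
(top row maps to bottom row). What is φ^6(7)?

1

Tracing 7 → 8 → … returns to 7 after 7 steps, so 7 lies in a 7-cycle (1, 7, 8, 11, 5, 4, 2).
Stepping 6 places around the cycle: 7 → 8 → 11 → 5 → 4 → 2 → 1.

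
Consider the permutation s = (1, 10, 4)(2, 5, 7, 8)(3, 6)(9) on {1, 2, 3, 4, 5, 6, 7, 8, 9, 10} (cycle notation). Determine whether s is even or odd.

The cycle lengths are 4, 3, 2, 1.
A cycle of length ℓ contributes ℓ−1 transpositions, so s is a product of 3 + 2 + 1 = 6 transpositions — even.

even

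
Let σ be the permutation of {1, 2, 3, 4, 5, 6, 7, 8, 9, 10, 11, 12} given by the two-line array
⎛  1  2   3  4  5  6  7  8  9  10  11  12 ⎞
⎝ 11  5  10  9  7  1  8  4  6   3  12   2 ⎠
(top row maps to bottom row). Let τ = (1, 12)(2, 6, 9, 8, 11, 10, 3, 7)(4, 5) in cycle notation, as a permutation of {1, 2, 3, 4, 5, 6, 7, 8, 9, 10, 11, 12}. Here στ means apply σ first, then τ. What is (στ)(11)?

1

First apply σ: σ(11) = 12, then τ(12) = 1. Thus (στ)(11) = 1.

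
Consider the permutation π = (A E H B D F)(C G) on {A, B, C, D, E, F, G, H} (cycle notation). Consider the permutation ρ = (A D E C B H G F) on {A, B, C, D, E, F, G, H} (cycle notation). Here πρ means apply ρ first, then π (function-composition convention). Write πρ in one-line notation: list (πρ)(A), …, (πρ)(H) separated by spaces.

F B D H G E A C

(πρ)(x) = π(ρ(x)). Computing each image: π(ρ(A)) = π(D) = F, π(ρ(B)) = π(H) = B, π(ρ(C)) = π(B) = D, π(ρ(D)) = π(E) = H, π(ρ(E)) = π(C) = G, π(ρ(F)) = π(A) = E, π(ρ(G)) = π(F) = A, π(ρ(H)) = π(G) = C.
Hence πρ = [F B D H G E A C].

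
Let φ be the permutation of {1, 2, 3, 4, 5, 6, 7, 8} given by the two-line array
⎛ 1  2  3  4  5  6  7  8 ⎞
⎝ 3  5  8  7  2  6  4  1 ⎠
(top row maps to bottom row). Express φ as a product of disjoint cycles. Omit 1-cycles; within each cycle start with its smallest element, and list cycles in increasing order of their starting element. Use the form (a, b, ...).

Iterating φ from 1 gives 1 → 3 → 8 → 1; that is the 3-cycle (1, 3, 8).
Continuing from each remaining unvisited element yields (1, 3, 8)(2, 5)(4, 7).

(1, 3, 8)(2, 5)(4, 7)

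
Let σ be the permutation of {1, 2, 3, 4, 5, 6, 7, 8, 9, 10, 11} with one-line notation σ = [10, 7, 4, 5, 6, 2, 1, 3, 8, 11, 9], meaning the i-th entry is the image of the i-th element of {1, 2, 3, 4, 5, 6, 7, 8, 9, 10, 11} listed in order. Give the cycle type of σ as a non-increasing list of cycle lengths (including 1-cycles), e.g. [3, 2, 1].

The disjoint cycles are (1, 10, 11, 9, 8, 3, 4, 5, 6, 2, 7), with lengths 11 in non-increasing order.

[11]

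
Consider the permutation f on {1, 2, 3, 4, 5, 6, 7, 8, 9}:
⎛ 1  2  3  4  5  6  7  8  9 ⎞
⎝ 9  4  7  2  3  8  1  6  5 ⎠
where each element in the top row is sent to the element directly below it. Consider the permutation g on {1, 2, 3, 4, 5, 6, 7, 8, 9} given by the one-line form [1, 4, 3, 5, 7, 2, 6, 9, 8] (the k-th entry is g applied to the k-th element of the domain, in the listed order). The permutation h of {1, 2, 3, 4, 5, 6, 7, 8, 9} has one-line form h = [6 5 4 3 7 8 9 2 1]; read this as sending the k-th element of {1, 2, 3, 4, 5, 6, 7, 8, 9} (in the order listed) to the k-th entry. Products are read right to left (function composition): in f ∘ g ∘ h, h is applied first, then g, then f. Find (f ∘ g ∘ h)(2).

(f ∘ g ∘ h)(2) = f(g(h(2))). h(2) = 5, then g(5) = 7, then f(7) = 1, so the result is 1.

1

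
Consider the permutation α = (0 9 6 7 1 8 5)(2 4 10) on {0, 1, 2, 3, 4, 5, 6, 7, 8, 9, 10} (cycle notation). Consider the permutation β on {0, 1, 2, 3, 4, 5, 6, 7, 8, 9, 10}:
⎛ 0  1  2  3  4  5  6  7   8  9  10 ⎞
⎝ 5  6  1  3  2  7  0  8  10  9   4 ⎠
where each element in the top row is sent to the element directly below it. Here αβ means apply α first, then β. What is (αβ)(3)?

First apply α: α(3) = 3, then β(3) = 3. Thus (αβ)(3) = 3.

3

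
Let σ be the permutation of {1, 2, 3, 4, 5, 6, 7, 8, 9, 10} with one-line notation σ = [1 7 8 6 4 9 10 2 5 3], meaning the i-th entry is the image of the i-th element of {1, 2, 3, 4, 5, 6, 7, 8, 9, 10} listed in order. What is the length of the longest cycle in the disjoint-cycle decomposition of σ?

Decomposing into disjoint cycles gives (2, 7, 10, 3, 8)(4, 6, 9, 5); the longest has length 5.

5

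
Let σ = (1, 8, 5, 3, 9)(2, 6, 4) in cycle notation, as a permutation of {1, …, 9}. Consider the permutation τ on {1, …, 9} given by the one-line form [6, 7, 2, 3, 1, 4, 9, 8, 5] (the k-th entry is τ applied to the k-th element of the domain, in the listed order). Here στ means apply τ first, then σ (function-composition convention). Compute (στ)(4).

9

(στ)(4) = σ(τ(4)). τ(4) = 3, then σ(3) = 9. So (στ)(4) = 9.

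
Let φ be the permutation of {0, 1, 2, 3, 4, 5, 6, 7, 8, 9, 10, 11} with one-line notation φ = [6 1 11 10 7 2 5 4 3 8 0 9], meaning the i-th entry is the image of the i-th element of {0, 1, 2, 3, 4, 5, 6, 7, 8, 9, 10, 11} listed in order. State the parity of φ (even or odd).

odd

In disjoint-cycle form the cycle lengths are 9, 2, 1.
A cycle of length ℓ contributes ℓ−1 transpositions, so φ is a product of 8 + 1 = 9 transpositions — odd.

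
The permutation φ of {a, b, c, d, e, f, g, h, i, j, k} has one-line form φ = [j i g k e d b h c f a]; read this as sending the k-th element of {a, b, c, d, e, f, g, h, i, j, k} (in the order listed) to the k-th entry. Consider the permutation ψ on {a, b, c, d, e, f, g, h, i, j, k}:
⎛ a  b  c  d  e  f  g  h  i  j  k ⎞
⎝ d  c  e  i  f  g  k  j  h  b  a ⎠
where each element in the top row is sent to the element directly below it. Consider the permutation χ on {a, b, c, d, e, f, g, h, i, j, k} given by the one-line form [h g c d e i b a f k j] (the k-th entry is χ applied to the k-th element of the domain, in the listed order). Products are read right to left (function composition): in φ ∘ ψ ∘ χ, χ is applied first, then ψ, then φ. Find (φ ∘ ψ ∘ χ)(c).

Apply the permutations in order: χ(c) = c, then ψ(c) = e, then φ(e) = e. So (φ ∘ ψ ∘ χ)(c) = e.

e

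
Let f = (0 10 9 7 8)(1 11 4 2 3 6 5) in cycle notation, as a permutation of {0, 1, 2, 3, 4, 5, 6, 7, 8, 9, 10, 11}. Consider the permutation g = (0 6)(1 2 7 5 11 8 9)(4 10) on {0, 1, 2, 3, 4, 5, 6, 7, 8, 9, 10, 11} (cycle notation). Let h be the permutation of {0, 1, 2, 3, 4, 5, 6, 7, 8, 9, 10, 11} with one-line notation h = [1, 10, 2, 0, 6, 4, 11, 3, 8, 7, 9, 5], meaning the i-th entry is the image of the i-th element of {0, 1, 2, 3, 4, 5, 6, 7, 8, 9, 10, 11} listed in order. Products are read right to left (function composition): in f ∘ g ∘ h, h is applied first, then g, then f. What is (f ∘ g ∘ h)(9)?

(f ∘ g ∘ h)(9) = f(g(h(9))). h(9) = 7, then g(7) = 5, then f(5) = 1, so the result is 1.

1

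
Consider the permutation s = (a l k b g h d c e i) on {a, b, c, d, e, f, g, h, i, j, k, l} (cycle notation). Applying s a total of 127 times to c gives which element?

g

c lies in the 10-cycle (a l k b g h d c e i).
On a 10-cycle, s^10 is the identity, so s^127 = s^7 there (127 ≡ 7 mod 10).
Advancing 7 steps from c: c → e → i → a → l → k → b → g.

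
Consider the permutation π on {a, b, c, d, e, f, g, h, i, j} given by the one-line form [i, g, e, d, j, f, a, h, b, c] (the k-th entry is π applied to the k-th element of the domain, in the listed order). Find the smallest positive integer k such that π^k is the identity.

12

Decomposing into disjoint cycles gives cycle lengths 4, 3, 1, 1, 1.
The order of π is the least common multiple of its cycle lengths: lcm(4, 3) = 12.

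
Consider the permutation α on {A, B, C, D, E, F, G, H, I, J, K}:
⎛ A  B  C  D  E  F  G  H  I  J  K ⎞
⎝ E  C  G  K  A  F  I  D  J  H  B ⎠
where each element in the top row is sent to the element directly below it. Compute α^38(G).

Tracing G → I → … returns to G after 8 steps, so G lies in an 8-cycle (B C G I J H D K).
Powers repeat with period 8 on this cycle, and 38 mod 8 = 6, so α^38(G) = α^6(G).
Stepping 6 places around the cycle: G → I → J → H → D → K → B.

B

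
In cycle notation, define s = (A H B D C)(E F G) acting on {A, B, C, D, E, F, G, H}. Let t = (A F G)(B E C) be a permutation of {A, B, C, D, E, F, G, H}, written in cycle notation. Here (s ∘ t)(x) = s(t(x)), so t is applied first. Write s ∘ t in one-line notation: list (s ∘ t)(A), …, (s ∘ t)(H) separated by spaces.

G F D C A E H B

Chase each element through t then s: A → F → G; B → E → F; C → B → D; D → D → C; E → C → A; F → G → E; G → A → H; H → H → B.
So s ∘ t in one-line form is G F D C A E H B.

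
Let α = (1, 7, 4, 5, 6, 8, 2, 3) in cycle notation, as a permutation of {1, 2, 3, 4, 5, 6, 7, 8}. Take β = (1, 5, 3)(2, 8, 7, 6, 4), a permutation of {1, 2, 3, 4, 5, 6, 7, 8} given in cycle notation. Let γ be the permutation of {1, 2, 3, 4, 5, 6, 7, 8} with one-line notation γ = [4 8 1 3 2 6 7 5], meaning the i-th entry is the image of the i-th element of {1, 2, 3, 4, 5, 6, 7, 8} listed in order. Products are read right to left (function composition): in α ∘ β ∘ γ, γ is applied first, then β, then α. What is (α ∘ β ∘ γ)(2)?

4

Chase 2: γ(2) = 8; β(8) = 7; α(7) = 4. Hence (α ∘ β ∘ γ)(2) = 4.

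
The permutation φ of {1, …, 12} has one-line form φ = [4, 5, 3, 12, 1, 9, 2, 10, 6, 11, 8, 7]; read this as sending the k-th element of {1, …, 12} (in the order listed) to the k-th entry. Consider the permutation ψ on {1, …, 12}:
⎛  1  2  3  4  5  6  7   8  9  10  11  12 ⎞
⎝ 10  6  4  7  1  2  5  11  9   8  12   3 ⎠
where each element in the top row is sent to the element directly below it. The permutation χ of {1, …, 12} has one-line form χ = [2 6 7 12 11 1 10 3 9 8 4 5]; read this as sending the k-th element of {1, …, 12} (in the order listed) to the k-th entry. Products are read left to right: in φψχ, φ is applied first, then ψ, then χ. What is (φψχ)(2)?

2

(φψχ)(2) = χ(ψ(φ(2))). φ(2) = 5, then ψ(5) = 1, then χ(1) = 2, so the result is 2.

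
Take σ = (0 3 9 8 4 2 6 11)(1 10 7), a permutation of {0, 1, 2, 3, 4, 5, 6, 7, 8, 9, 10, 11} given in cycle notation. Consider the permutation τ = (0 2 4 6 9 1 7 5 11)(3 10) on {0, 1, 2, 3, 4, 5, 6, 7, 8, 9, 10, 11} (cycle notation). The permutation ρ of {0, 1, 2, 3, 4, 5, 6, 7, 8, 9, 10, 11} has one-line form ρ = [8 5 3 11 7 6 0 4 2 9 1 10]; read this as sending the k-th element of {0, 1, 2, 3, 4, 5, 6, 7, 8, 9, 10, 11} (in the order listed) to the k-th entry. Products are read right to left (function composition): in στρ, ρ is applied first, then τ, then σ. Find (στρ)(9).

10

Chase 9: ρ(9) = 9; τ(9) = 1; σ(1) = 10. Hence (στρ)(9) = 10.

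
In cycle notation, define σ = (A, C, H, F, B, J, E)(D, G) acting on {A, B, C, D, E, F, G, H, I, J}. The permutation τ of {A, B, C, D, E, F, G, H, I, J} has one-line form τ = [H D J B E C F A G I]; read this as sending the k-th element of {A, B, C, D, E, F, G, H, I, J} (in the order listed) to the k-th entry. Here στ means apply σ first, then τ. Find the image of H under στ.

C

σ(H) = F, then τ(F) = C; composing gives (στ)(H) = C.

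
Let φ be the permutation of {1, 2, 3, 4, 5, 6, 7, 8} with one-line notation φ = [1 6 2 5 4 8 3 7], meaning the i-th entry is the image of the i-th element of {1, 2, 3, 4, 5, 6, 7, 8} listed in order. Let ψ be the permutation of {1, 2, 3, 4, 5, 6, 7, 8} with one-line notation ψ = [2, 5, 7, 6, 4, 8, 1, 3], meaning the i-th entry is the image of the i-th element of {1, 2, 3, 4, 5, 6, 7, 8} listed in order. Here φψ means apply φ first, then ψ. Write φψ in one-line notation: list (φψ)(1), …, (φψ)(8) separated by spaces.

Chase each element through φ then ψ: 1 → 1 → 2; 2 → 6 → 8; 3 → 2 → 5; 4 → 5 → 4; 5 → 4 → 6; 6 → 8 → 3; 7 → 3 → 7; 8 → 7 → 1.
Collecting the images, φψ = [2 8 5 4 6 3 7 1].

2 8 5 4 6 3 7 1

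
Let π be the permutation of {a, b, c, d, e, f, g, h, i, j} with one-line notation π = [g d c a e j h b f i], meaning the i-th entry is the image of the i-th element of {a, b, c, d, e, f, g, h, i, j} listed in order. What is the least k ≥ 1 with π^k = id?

The disjoint-cycle form of π has cycle lengths 5, 3, 1, 1.
The order is lcm(5, 3) = 15.

15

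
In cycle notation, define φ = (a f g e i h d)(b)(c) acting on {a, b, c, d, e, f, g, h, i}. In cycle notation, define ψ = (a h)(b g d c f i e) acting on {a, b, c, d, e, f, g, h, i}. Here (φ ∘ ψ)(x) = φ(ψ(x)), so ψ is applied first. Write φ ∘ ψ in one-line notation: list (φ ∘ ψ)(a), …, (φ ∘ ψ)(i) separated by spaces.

d e g c b h a f i

(φ ∘ ψ)(x) = φ(ψ(x)). Computing each image: φ(ψ(a)) = φ(h) = d, φ(ψ(b)) = φ(g) = e, φ(ψ(c)) = φ(f) = g, φ(ψ(d)) = φ(c) = c, φ(ψ(e)) = φ(b) = b, φ(ψ(f)) = φ(i) = h, φ(ψ(g)) = φ(d) = a, φ(ψ(h)) = φ(a) = f, φ(ψ(i)) = φ(e) = i.
Hence φ ∘ ψ = [d e g c b h a f i].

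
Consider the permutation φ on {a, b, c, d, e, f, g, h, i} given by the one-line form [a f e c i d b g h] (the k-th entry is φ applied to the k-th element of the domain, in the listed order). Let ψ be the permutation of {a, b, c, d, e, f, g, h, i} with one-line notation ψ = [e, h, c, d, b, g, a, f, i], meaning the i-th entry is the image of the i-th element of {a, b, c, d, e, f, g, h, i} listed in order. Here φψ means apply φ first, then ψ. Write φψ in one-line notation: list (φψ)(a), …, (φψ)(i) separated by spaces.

(φψ)(x) = ψ(φ(x)). Computing each image: ψ(φ(a)) = ψ(a) = e, ψ(φ(b)) = ψ(f) = g, ψ(φ(c)) = ψ(e) = b, ψ(φ(d)) = ψ(c) = c, ψ(φ(e)) = ψ(i) = i, ψ(φ(f)) = ψ(d) = d, ψ(φ(g)) = ψ(b) = h, ψ(φ(h)) = ψ(g) = a, ψ(φ(i)) = ψ(h) = f.
Hence φψ = [e g b c i d h a f].

e g b c i d h a f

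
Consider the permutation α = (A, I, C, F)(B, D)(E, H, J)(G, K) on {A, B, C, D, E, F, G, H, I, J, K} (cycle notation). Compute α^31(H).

J

H lies in the 3-cycle (E, H, J).
Powers repeat with period 3 on this cycle, and 31 mod 3 = 1, so α^31(H) = α^1(H).
Advancing 1 step from H: H → J.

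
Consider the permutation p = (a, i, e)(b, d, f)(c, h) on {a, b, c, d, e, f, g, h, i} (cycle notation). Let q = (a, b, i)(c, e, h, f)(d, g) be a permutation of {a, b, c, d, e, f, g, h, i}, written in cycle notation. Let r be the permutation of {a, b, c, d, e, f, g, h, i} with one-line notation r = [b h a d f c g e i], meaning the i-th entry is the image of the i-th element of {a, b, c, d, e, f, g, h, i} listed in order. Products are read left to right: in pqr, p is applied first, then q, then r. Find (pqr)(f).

i

(pqr)(f) = r(q(p(f))). p(f) = b, then q(b) = i, then r(i) = i, so the result is i.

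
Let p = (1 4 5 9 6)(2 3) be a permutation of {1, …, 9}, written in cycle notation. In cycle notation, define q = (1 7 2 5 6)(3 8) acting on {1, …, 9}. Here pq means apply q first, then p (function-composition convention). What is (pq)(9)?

First apply q: q(9) = 9, then p(9) = 6. Thus (pq)(9) = 6.

6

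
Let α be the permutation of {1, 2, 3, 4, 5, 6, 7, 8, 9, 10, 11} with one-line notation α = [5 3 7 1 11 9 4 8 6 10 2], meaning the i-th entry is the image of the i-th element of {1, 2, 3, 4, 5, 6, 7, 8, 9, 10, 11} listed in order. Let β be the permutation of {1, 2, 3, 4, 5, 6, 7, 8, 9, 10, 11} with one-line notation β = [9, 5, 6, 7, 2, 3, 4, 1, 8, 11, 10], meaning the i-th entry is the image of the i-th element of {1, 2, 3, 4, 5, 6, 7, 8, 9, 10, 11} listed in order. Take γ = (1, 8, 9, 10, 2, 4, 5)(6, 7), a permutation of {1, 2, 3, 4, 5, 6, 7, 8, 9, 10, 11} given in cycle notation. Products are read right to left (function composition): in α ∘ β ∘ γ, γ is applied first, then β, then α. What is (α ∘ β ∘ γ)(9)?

2

Apply the permutations in order: γ(9) = 10, then β(10) = 11, then α(11) = 2. So (α ∘ β ∘ γ)(9) = 2.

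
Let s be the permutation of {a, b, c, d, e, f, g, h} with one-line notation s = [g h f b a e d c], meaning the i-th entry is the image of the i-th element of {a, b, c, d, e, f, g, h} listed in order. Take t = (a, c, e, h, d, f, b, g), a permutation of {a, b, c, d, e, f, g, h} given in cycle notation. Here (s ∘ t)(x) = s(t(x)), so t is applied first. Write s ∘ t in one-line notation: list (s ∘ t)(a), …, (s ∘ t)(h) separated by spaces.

(s ∘ t)(x) = s(t(x)). Computing each image: s(t(a)) = s(c) = f, s(t(b)) = s(g) = d, s(t(c)) = s(e) = a, s(t(d)) = s(f) = e, s(t(e)) = s(h) = c, s(t(f)) = s(b) = h, s(t(g)) = s(a) = g, s(t(h)) = s(d) = b.
Hence s ∘ t = [f d a e c h g b].

f d a e c h g b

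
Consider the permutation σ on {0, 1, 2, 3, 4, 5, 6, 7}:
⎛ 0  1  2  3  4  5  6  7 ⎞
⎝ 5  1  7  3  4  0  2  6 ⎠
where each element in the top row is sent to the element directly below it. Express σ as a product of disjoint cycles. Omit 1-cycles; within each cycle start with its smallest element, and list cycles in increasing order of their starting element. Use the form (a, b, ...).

(0, 5)(2, 7, 6)

Start at 0 and follow images: 0 → 5 → 0, giving the cycle (0, 5).
Continuing from each remaining unvisited element yields (0, 5)(2, 7, 6).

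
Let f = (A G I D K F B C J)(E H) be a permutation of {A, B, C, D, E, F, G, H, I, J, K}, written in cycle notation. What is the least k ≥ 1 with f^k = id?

18

The disjoint cycles have lengths 9, 2.
The order is lcm(9, 2) = 18.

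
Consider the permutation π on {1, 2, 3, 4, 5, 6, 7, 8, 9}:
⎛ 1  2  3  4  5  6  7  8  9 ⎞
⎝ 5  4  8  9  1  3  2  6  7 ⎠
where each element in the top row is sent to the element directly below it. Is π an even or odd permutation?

even

In disjoint-cycle form the cycle lengths are 4, 3, 2.
A cycle of length ℓ contributes ℓ−1 transpositions, so π is a product of 3 + 2 + 1 = 6 transpositions — even.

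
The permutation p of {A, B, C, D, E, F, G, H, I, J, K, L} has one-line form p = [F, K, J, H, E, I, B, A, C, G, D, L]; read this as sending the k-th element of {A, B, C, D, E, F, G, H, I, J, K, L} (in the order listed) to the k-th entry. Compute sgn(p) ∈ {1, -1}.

-1

In disjoint-cycle form the cycle lengths are 10, 1, 1.
A cycle is odd iff its length is even; p has 1 even-length cycle, so sgn(p) = (−1)^1 and p is odd.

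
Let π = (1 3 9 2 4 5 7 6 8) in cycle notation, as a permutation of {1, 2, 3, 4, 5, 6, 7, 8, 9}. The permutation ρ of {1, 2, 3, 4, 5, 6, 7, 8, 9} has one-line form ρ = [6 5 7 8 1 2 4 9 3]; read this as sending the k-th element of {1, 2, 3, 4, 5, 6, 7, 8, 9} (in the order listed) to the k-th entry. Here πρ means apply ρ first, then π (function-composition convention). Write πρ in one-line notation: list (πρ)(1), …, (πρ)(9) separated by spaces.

8 7 6 1 3 4 5 2 9

(πρ)(x) = π(ρ(x)). Computing each image: π(ρ(1)) = π(6) = 8, π(ρ(2)) = π(5) = 7, π(ρ(3)) = π(7) = 6, π(ρ(4)) = π(8) = 1, π(ρ(5)) = π(1) = 3, π(ρ(6)) = π(2) = 4, π(ρ(7)) = π(4) = 5, π(ρ(8)) = π(9) = 2, π(ρ(9)) = π(3) = 9.
Hence πρ = [8 7 6 1 3 4 5 2 9].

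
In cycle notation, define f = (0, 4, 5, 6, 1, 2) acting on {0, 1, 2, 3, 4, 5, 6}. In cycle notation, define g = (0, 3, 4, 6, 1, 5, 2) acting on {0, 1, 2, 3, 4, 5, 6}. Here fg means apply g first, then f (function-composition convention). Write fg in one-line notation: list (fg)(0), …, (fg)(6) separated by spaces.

3 6 4 5 1 0 2

(fg)(x) = f(g(x)). Computing each image: f(g(0)) = f(3) = 3, f(g(1)) = f(5) = 6, f(g(2)) = f(0) = 4, f(g(3)) = f(4) = 5, f(g(4)) = f(6) = 1, f(g(5)) = f(2) = 0, f(g(6)) = f(1) = 2.
Hence fg = [3 6 4 5 1 0 2].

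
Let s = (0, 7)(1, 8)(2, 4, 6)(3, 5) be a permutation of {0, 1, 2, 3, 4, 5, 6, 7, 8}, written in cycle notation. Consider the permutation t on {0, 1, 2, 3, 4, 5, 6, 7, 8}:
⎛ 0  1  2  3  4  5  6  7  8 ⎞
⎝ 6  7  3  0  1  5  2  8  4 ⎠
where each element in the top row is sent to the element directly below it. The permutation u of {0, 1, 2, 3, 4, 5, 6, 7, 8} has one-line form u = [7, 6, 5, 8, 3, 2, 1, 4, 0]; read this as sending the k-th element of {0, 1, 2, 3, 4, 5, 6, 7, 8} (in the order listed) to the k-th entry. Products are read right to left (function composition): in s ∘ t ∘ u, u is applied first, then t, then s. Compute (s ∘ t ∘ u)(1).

Chase 1: u(1) = 6; t(6) = 2; s(2) = 4. Hence (s ∘ t ∘ u)(1) = 4.

4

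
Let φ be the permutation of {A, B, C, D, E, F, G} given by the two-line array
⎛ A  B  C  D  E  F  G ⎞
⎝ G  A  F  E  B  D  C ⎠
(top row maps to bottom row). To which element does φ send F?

D

The entry below F in the array is D, so φ(F) = D.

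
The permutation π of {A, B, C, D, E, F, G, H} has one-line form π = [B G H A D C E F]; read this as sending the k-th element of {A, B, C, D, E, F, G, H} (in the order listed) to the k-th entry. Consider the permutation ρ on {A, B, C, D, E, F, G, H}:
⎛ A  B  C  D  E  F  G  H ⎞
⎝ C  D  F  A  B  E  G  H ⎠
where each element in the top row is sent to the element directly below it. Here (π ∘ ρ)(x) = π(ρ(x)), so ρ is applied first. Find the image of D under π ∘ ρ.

B

ρ(D) = A, then π(A) = B; composing gives (π ∘ ρ)(D) = B.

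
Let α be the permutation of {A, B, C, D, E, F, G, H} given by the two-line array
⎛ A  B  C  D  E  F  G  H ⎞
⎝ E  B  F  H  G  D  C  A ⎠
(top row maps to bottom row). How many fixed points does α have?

1

The fixed points (elements with α(x) = x) are {B}, so there is 1.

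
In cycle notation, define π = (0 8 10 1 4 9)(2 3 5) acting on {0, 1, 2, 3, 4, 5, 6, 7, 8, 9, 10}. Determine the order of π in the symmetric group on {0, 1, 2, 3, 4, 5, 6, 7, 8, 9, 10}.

The cycle type of π is (6, 3, 1, 1).
Since disjoint cycles commute, ord(π) = lcm(6, 3) = 6.

6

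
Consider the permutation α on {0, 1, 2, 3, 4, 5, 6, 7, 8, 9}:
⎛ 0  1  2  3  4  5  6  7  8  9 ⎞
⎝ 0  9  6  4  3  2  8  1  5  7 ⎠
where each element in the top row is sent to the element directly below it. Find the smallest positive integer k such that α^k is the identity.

12

Decomposing into disjoint cycles gives cycle lengths 4, 3, 2, 1.
Since disjoint cycles commute, ord(α) = lcm(4, 3, 2) = 12.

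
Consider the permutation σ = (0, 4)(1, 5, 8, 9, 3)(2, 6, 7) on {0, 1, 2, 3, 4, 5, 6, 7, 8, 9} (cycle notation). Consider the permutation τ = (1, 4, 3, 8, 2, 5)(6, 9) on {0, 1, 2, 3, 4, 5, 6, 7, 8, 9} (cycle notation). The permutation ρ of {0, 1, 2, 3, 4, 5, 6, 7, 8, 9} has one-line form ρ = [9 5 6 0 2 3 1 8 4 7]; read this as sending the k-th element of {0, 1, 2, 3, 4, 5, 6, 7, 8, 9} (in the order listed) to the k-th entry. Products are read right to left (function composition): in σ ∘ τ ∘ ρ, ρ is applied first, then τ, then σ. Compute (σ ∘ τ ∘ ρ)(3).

Chase 3: ρ(3) = 0; τ(0) = 0; σ(0) = 4. Hence (σ ∘ τ ∘ ρ)(3) = 4.

4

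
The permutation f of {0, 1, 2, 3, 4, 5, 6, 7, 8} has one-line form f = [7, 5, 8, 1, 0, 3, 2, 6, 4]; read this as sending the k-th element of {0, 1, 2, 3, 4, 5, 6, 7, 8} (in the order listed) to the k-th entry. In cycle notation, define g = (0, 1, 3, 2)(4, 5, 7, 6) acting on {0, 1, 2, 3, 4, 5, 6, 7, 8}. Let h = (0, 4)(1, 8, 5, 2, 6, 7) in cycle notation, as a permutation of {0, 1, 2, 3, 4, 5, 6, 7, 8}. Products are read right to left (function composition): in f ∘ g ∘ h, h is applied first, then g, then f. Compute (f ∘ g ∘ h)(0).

Chase 0: h(0) = 4; g(4) = 5; f(5) = 3. Hence (f ∘ g ∘ h)(0) = 3.

3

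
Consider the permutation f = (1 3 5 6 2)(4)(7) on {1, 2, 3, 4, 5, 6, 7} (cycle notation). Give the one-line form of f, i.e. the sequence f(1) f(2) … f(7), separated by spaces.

3 1 5 4 6 2 7

Image by image: 1↦3, 2↦1, 3↦5, 4↦4, 5↦6, 6↦2, 7↦7.
Listing these in domain order gives 3 1 5 4 6 2 7.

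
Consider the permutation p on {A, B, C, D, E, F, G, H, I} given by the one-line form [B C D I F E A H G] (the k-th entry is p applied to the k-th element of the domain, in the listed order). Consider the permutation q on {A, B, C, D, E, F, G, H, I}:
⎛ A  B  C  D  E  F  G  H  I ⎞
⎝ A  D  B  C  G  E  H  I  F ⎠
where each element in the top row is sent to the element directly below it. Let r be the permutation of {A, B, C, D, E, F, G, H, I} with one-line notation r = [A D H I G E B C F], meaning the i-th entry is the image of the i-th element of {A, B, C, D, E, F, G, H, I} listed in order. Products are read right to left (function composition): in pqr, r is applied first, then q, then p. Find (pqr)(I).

F

Apply the permutations in order: r(I) = F, then q(F) = E, then p(E) = F. So (pqr)(I) = F.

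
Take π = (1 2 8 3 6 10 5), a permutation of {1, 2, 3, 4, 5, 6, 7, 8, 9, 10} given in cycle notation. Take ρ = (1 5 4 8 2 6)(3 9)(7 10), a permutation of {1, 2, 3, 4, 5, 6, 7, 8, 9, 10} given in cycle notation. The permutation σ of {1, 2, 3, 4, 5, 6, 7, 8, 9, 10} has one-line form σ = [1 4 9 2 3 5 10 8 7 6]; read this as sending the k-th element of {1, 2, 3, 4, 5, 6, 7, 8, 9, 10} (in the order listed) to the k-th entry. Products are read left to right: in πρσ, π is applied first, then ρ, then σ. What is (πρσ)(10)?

2

Apply the permutations in order: π(10) = 5, then ρ(5) = 4, then σ(4) = 2. So (πρσ)(10) = 2.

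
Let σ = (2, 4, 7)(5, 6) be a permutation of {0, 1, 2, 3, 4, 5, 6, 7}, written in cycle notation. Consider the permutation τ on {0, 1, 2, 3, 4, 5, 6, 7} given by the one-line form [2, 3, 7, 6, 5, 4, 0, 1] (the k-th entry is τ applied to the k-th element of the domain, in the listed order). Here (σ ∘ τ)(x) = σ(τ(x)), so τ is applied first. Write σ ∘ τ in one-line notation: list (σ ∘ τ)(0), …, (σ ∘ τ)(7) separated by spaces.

4 3 2 5 6 7 0 1

Chase each element through τ then σ: 0 → 2 → 4; 1 → 3 → 3; 2 → 7 → 2; 3 → 6 → 5; 4 → 5 → 6; 5 → 4 → 7; 6 → 0 → 0; 7 → 1 → 1.
Collecting the images, σ ∘ τ = [4 3 2 5 6 7 0 1].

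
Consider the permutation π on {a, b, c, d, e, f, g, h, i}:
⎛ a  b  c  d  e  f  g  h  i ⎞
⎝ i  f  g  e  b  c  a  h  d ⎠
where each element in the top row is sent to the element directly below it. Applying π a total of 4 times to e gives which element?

g

Tracing e → b → … returns to e after 8 steps, so e lies in an 8-cycle (a i d e b f c g).
Stepping 4 places around the cycle: e → b → f → c → g.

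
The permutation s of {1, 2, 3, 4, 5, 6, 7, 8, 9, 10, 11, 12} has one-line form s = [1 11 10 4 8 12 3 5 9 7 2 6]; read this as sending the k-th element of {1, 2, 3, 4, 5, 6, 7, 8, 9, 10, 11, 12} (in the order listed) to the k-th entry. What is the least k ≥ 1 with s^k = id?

6

Decomposing into disjoint cycles gives cycle lengths 3, 2, 2, 2, 1, 1, 1.
The order of s is the least common multiple of its cycle lengths: lcm(3, 2, 2, 2) = 6.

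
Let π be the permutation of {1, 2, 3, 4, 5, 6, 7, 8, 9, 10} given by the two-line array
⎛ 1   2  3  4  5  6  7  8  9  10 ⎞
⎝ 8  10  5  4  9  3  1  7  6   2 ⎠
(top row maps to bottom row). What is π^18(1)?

Tracing 1 → 8 → … returns to 1 after 3 steps, so 1 lies in a 3-cycle (1 8 7).
Powers repeat with period 3 on this cycle, and 18 mod 3 = 0, so π^18(1) = π^0(1).
So π^18(1) = 1.

1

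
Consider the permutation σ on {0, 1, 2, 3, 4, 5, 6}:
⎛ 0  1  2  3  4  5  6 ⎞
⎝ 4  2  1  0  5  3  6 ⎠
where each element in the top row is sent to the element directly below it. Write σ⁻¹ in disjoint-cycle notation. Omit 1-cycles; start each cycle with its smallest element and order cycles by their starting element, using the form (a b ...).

The cycle decomposition of σ is (0 4 5 3)(1 2).
The inverse reverses every cycle; in canonical form, σ⁻¹ = (0 3 5 4)(1 2).

(0 3 5 4)(1 2)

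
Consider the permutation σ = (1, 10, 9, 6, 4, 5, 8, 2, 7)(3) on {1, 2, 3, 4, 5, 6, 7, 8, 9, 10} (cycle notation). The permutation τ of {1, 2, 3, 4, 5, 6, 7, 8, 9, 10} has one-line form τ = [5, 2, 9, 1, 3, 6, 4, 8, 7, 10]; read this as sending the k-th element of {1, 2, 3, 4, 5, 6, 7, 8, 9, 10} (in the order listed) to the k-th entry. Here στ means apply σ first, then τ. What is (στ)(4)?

3

(στ)(4) = τ(σ(4)). σ(4) = 5, then τ(5) = 3. So (στ)(4) = 3.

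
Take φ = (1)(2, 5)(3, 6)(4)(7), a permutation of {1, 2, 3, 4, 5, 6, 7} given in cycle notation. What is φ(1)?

The 1-cycle (1) fixes 1, so φ(1) = 1.

1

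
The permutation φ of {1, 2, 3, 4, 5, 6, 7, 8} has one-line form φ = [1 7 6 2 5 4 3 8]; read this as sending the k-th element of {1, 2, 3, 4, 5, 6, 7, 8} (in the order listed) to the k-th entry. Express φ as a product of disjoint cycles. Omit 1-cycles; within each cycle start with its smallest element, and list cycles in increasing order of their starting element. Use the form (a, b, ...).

From 2: 2 → 7 → 3 → 6 → 4 → 2, closing the cycle (2, 7, 3, 6, 4).
Repeating from the next unused element and collecting all non-trivial cycles gives (2, 7, 3, 6, 4).

(2, 7, 3, 6, 4)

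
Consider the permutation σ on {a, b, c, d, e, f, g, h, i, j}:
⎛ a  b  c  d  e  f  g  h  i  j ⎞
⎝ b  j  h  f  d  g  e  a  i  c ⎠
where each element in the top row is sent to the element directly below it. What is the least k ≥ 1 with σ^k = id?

20

Writing σ as disjoint cycles, the cycle lengths are 5, 4, 1.
The order is lcm(5, 4) = 20.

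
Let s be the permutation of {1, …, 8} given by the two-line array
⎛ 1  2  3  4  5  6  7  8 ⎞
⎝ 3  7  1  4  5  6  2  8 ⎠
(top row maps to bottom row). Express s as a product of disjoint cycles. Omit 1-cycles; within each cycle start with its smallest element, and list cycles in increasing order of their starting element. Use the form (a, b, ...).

(1, 3)(2, 7)

Start at 1 and follow images: 1 → 3 → 1, giving the cycle (1, 3).
Continuing from each remaining unvisited element yields (1, 3)(2, 7).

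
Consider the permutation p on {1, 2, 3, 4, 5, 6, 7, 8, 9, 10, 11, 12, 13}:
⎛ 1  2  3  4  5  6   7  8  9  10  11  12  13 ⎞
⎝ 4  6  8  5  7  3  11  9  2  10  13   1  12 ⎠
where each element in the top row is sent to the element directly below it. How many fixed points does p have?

1

The fixed points (elements with p(x) = x) are {10}, so there is 1.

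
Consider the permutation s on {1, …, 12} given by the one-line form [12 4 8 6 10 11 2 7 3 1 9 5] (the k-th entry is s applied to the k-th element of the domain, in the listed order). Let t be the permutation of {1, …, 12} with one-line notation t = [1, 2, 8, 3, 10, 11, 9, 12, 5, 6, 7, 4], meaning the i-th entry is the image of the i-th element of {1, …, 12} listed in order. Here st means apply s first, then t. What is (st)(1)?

s(1) = 12, then t(12) = 4; composing gives (st)(1) = 4.

4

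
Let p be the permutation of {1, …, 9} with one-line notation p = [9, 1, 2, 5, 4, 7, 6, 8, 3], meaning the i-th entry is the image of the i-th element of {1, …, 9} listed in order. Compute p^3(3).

Tracing 3 → 2 → … returns to 3 after 4 steps, so 3 lies in a 4-cycle (1, 9, 3, 2).
Stepping 3 places around the cycle: 3 → 2 → 1 → 9.

9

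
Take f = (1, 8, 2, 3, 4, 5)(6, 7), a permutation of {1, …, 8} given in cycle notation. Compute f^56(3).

3 lies in the 6-cycle (1, 8, 2, 3, 4, 5).
Powers repeat with period 6 on this cycle, and 56 mod 6 = 2, so f^56(3) = f^2(3).
Advancing 2 steps from 3: 3 → 4 → 5.

5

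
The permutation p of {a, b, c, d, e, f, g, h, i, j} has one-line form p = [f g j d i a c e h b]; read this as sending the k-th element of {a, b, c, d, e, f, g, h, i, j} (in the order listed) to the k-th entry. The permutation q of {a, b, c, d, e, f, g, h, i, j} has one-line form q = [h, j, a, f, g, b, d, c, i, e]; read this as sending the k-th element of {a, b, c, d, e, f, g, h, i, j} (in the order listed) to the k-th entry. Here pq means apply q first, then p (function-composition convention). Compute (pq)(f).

g

First apply q: q(f) = b, then p(b) = g. Thus (pq)(f) = g.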